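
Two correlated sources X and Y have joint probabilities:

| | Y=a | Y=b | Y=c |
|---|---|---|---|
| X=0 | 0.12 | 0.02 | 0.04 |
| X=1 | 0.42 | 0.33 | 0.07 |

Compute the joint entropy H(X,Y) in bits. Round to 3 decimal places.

1.988 bits

H(X,Y) = −Σ p(x,y)·log₂ p(x,y) over all 6 cells.
  cell (0,a): −0.12·log₂0.12 = 0.3671
  cell (0,b): −0.02·log₂0.02 = 0.1129
  cell (0,c): −0.04·log₂0.04 = 0.1858
  cell (1,a): −0.42·log₂0.42 = 0.5256
  cell (1,b): −0.33·log₂0.33 = 0.5278
  cell (1,c): −0.07·log₂0.07 = 0.2686
Sum = 1.988 bits.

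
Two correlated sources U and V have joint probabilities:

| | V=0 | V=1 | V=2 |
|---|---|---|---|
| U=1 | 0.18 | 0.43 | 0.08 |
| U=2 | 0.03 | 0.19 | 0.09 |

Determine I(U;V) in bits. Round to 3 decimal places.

0.048 bits

Marginals: p(U) = (0.6900, 0.3100), p(V) = (0.2100, 0.6200, 0.1700).
I(U;V) = Σ p(x,y)·log₂[p(x,y)/(p(x)p(y))].
  (1,0): 0.18·log₂(1.2422) = 0.0563
  (1,1): 0.43·log₂(1.0051) = 0.0032
  (1,2): 0.08·log₂(0.6820) = -0.0442
  (2,0): 0.03·log₂(0.4608) = -0.0335
  (2,1): 0.19·log₂(0.9886) = -0.0032
  (2,2): 0.09·log₂(1.7078) = 0.0695
Sum = 0.048 bits.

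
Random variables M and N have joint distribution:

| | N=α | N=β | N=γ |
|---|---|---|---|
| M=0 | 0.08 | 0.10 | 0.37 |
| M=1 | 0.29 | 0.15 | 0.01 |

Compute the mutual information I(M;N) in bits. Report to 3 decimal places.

Marginals: p(M) = (0.5500, 0.4500), p(N) = (0.3700, 0.2500, 0.3800).
I(M;N) = H(M) + H(N) − H(M,N).
H(M) = 0.9928, H(N) = 1.5612, H(M,N) = 2.1493.
I(M;N) = 0.9928 + 1.5612 − 2.1493 = 0.405 bits.

0.405 bits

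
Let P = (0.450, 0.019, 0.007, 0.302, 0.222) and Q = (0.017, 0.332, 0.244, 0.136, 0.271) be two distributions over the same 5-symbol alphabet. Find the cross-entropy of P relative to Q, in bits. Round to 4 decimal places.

3.9771 bits

H(P,Q) = −Σ p·log₂ q.
  −0.450·log₂(0.017) = 2.64524
  −0.019·log₂(0.332) = 0.03022
  −0.007·log₂(0.244) = 0.01425
  −0.302·log₂(0.136) = 0.86925
  −0.222·log₂(0.271) = 0.41817
H(P,Q) = 3.9771 bits.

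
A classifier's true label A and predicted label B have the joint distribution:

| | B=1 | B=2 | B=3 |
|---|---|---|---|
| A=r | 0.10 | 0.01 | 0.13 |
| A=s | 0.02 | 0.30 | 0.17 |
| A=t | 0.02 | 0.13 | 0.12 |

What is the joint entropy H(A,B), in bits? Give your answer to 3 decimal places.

H(A,B) = −Σ p(x,y)·log₂ p(x,y) over all 9 cells.
  cell (r,1): −0.10·log₂0.10 = 0.3322
  cell (r,2): −0.01·log₂0.01 = 0.0664
  cell (r,3): −0.13·log₂0.13 = 0.3826
  cell (s,1): −0.02·log₂0.02 = 0.1129
  cell (s,2): −0.30·log₂0.30 = 0.5211
  cell (s,3): −0.17·log₂0.17 = 0.4346
  cell (t,1): −0.02·log₂0.02 = 0.1129
  cell (t,2): −0.13·log₂0.13 = 0.3826
  cell (t,3): −0.12·log₂0.12 = 0.3671
Sum = 2.712 bits.

2.712 bits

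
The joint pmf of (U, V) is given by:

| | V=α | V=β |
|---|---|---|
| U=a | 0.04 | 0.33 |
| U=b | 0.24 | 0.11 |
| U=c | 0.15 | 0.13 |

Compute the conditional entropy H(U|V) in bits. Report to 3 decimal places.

Chain rule: H(U|V) = H(U,V) − H(V).
Marginals: p(U) = (0.3700, 0.3500, 0.2800), p(V) = (0.4300, 0.5700).
H(U,V) = 2.3512 bits; H(V) = 0.9858 bits.
H(U|V) = 2.3512 − 0.9858 = 1.365 bits.

1.365 bits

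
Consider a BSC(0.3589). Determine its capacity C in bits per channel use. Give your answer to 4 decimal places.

0.0582 bits

Binary symmetric channel: C = 1 − h₂(ε) where h₂ is the binary entropy function.
h₂(0.3589) = −0.3589·log₂0.3589 − 0.6411·log₂0.6411 = 0.9418.
C = 1 − 0.9418 = 0.0582 bits per channel use.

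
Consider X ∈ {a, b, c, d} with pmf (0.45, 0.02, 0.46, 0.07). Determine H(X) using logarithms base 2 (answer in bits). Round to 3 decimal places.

1.415 bits

H(X) = −Σ p·log₂ p.
  −(0.45)·log₂(0.45) = 0.5184
  −(0.02)·log₂(0.02) = 0.1129
  −(0.46)·log₂(0.46) = 0.5153
  −(0.07)·log₂(0.07) = 0.2686
Sum: 0.5184 + 0.1129 + 0.5153 + 0.2686 = 1.415 bits.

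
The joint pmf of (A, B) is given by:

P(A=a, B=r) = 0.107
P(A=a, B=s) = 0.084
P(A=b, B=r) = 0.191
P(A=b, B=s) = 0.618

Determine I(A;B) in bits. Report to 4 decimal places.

0.0520 bits

Marginals: p(A) = (0.1910, 0.8090), p(B) = (0.2980, 0.7020).
I(A;B) = H(A) + H(B) − H(A,B).
H(A) = 0.7036, H(B) = 0.8788, H(A,B) = 1.5304.
I(A;B) = 0.7036 + 0.8788 − 1.5304 = 0.0520 bits.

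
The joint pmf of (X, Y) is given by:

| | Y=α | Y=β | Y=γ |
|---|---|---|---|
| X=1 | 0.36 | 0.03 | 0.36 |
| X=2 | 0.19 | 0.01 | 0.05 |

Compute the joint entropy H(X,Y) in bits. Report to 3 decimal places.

1.951 bits

H(X,Y) = −Σ p(x,y)·log₂ p(x,y) over all 6 cells.
  cell (1,α): −0.36·log₂0.36 = 0.5306
  cell (1,β): −0.03·log₂0.03 = 0.1518
  cell (1,γ): −0.36·log₂0.36 = 0.5306
  cell (2,α): −0.19·log₂0.19 = 0.4552
  cell (2,β): −0.01·log₂0.01 = 0.0664
  cell (2,γ): −0.05·log₂0.05 = 0.2161
Sum = 1.951 bits.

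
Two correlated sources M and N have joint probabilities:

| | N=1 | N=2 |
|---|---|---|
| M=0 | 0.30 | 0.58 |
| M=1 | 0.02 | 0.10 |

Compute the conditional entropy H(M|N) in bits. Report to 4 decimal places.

0.5176 bits

Chain rule: H(M|N) = H(M,N) − H(N).
Marginals: p(M) = (0.8800, 0.1200), p(N) = (0.3200, 0.6800).
H(M,N) = 1.4220 bits; H(N) = 0.9044 bits.
H(M|N) = 1.4220 − 0.9044 = 0.5176 bits.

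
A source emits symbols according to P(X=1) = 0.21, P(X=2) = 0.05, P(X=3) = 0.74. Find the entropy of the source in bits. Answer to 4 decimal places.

H(X) = −Σ p·log₂ p.
  −(0.21)·log₂(0.21) = 0.47282
  −(0.05)·log₂(0.05) = 0.21610
  −(0.74)·log₂(0.74) = 0.32146
Sum: 0.47282 + 0.21610 + 0.32146 = 1.0104 bits.

1.0104 bits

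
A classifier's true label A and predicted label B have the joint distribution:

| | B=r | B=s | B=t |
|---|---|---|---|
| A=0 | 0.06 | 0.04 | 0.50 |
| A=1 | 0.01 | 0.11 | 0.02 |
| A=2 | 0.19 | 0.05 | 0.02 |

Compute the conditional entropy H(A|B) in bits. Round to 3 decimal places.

Marginals: p(A) = (0.6000, 0.1400, 0.2600), p(B) = (0.2600, 0.2000, 0.5400).
H(A|B) = Σ p(B) · H(A|B=·).
  B=r: p=0.2600, H(A|B=r) = 0.9997
  B=s: p=0.2000, H(A|B=s) = 1.4388
  B=t: p=0.5400, H(A|B=t) = 0.4550
Weighted sum = 0.793 bits.

0.793 bits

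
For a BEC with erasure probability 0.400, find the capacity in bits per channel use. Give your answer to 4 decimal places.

Binary erasure channel: capacity C = 1 − ε.
C = 1 − 0.400 = 0.6000 bits per channel use.

0.6000 bits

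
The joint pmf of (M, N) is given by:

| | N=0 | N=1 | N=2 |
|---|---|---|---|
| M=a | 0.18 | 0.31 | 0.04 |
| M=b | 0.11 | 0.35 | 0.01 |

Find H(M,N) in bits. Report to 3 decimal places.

H(M,N) = −Σ p(x,y)·log₂ p(x,y) over all 6 cells.
  cell (a,0): −0.18·log₂0.18 = 0.4453
  cell (a,1): −0.31·log₂0.31 = 0.5238
  cell (a,2): −0.04·log₂0.04 = 0.1858
  cell (b,0): −0.11·log₂0.11 = 0.3503
  cell (b,1): −0.35·log₂0.35 = 0.5301
  cell (b,2): −0.01·log₂0.01 = 0.0664
Sum = 2.102 bits.

2.102 bits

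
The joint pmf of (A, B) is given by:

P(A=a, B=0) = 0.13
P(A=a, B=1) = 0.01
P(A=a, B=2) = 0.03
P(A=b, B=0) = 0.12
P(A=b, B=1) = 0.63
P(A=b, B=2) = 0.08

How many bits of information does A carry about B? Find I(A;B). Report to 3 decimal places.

Marginals: p(A) = (0.1700, 0.8300), p(B) = (0.2500, 0.6400, 0.1100).
I(A;B) = H(A) + H(B) − H(A,B).
H(A) = 0.6577, H(B) = 1.2624, H(A,B) = 1.6794.
I(A;B) = 0.6577 + 1.2624 − 1.6794 = 0.241 bits.

0.241 bits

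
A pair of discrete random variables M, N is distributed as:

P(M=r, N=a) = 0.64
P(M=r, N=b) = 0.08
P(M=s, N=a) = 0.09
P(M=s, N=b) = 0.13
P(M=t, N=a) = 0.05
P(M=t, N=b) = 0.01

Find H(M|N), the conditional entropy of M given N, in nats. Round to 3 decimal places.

Marginals: p(M) = (0.7200, 0.2200, 0.0600), p(N) = (0.7800, 0.2200).
H(M|N) = Σ p(N) · H(M|N=·).
  N=a: p=0.7800, H(M|N=a) = 0.5876
  N=b: p=0.2200, H(M|N=b) = 0.8192
Weighted sum = 0.639 nats.

0.639 nats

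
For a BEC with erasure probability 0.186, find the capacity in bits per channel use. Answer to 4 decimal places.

0.8140 bits

Binary erasure channel: capacity C = 1 − ε.
C = 1 − 0.186 = 0.8140 bits per channel use.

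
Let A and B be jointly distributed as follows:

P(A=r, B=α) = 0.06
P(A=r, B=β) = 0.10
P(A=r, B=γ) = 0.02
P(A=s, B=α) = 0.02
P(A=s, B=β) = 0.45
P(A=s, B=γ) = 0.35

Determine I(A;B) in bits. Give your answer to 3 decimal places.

Marginals: p(A) = (0.1800, 0.8200), p(B) = (0.0800, 0.5500, 0.3700).
I(A;B) = H(A) + H(B) − H(A,B).
H(A) = 0.6801, H(B) = 1.2966, H(A,B) = 1.8500.
I(A;B) = 0.6801 + 1.2966 − 1.8500 = 0.127 bits.

0.127 bits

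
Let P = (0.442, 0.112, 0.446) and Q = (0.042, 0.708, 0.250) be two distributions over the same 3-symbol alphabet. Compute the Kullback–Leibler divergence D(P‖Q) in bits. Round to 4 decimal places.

1.5754 bits

D(P‖Q) = Σ p·log₂(p/q).
  0.442·log₂(0.442/0.042) = 1.50085
  0.112·log₂(0.112/0.708) = -0.29795
  0.446·log₂(0.446/0.250) = 0.37246
D(P‖Q) = 1.5754 bits.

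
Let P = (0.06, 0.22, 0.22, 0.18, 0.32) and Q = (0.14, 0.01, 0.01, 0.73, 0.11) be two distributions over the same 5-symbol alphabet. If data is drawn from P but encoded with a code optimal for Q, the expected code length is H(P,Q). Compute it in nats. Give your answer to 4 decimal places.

H(P,Q) = −Σ p·ln q.
  −0.06·ln(0.14) = 0.11797
  −0.22·ln(0.01) = 1.01314
  −0.22·ln(0.01) = 1.01314
  −0.18·ln(0.73) = 0.05665
  −0.32·ln(0.11) = 0.70633
H(P,Q) = 2.9072 nats.

2.9072 nats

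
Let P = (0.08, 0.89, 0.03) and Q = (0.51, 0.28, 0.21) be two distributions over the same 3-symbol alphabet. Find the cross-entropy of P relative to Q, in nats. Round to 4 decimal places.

1.2336 nats

H(P,Q) = −Σ p·ln q.
  −0.08·ln(0.51) = 0.05387
  −0.89·ln(0.28) = 1.13294
  −0.03·ln(0.21) = 0.04682
H(P,Q) = 1.2336 nats.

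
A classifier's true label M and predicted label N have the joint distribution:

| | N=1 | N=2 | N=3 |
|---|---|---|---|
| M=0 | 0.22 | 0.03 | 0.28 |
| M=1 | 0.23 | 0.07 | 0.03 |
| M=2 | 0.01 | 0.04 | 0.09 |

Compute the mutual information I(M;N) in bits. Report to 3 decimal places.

0.232 bits

Marginals: p(M) = (0.5300, 0.3300, 0.1400), p(N) = (0.4600, 0.1400, 0.4000).
I(M;N) = Σ p(x,y)·log₂[p(x,y)/(p(x)p(y))].
  (0,1): 0.22·log₂(0.9024) = -0.0326
  (0,2): 0.03·log₂(0.4043) = -0.0392
  (0,3): 0.28·log₂(1.3208) = 0.1124
  (1,1): 0.23·log₂(1.5152) = 0.1379
  (1,2): 0.07·log₂(1.5152) = 0.0420
  (1,3): 0.03·log₂(0.2273) = -0.0641
  (2,1): 0.01·log₂(0.1553) = -0.0269
  (2,2): 0.04·log₂(2.0408) = 0.0412
  (2,3): 0.09·log₂(1.6071) = 0.0616
Sum = 0.232 bits.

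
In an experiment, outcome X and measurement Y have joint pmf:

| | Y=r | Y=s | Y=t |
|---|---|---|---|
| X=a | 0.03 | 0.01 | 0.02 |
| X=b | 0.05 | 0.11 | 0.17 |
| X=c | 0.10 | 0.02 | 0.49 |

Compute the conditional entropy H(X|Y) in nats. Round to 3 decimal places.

Marginals: p(X) = (0.0600, 0.3300, 0.6100), p(Y) = (0.1800, 0.1400, 0.6800).
H(X|Y) = Σ p(Y) · H(X|Y=·).
  Y=r: p=0.1800, H(X|Y=r) = 0.9810
  Y=s: p=0.1400, H(X|Y=s) = 0.6560
  Y=t: p=0.6800, H(X|Y=t) = 0.6864
Weighted sum = 0.735 nats.

0.735 nats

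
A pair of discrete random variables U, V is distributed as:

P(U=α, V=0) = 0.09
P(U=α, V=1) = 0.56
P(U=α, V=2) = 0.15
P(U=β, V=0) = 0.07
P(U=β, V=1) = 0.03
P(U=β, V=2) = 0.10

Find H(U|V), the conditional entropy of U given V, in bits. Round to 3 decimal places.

Chain rule: H(U|V) = H(U,V) − H(V).
Marginals: p(U) = (0.8000, 0.2000), p(V) = (0.1600, 0.5900, 0.2500).
H(U,V) = 1.9442 bits; H(V) = 1.3721 bits.
H(U|V) = 1.9442 − 1.3721 = 0.572 bits.

0.572 bits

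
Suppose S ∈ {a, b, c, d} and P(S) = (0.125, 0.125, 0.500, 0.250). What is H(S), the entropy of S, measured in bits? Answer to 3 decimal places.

1.750 bits

H(S) = −Σ p·log₂ p.
  −(0.125)·log₂(0.125) = 0.3750
  −(0.125)·log₂(0.125) = 0.3750
  −(0.500)·log₂(0.500) = 0.5000
  −(0.250)·log₂(0.250) = 0.5000
Sum: 0.3750 + 0.3750 + 0.5000 + 0.5000 = 1.750 bits.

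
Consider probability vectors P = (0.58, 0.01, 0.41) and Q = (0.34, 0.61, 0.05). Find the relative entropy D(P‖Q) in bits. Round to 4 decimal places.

D(P‖Q) = Σ p·log₂(p/q).
  0.58·log₂(0.58/0.34) = 0.44690
  0.01·log₂(0.01/0.61) = -0.05931
  0.41·log₂(0.41/0.05) = 1.24461
D(P‖Q) = 1.6322 bits.

1.6322 bits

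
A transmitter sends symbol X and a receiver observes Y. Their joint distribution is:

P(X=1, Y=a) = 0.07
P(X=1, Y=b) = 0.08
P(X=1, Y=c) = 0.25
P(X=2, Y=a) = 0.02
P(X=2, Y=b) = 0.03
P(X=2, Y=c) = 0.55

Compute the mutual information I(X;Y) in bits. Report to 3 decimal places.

0.092 bits

Marginals: p(X) = (0.4000, 0.6000), p(Y) = (0.0900, 0.1100, 0.8000).
I(X;Y) = Σ p(x,y)·log₂[p(x,y)/(p(x)p(y))].
  (1,a): 0.07·log₂(1.9444) = 0.0672
  (1,b): 0.08·log₂(1.8182) = 0.0690
  (1,c): 0.25·log₂(0.7812) = -0.0890
  (2,a): 0.02·log₂(0.3704) = -0.0287
  (2,b): 0.03·log₂(0.4545) = -0.0341
  (2,c): 0.55·log₂(1.1458) = 0.1080
Sum = 0.092 bits.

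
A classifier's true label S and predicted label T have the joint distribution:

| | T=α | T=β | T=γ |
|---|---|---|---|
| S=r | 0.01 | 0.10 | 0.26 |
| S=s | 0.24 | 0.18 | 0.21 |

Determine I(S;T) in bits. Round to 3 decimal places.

Marginals: p(S) = (0.3700, 0.6300), p(T) = (0.2500, 0.2800, 0.4700).
I(S;T) = H(S) + H(T) − H(S,T).
H(S) = 0.9507, H(T) = 1.5262, H(S,T) = 2.3162.
I(S;T) = 0.9507 + 1.5262 − 2.3162 = 0.161 bits.

0.161 bits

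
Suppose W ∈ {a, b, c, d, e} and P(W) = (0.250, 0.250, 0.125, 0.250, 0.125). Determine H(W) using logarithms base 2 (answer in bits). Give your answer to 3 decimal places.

H(W) = −Σ p·log₂ p.
  −(0.250)·log₂(0.250) = 0.5000
  −(0.250)·log₂(0.250) = 0.5000
  −(0.125)·log₂(0.125) = 0.3750
  −(0.250)·log₂(0.250) = 0.5000
  −(0.125)·log₂(0.125) = 0.3750
Sum: 0.5000 + 0.5000 + 0.3750 + 0.5000 + 0.3750 = 2.250 bits.

2.250 bits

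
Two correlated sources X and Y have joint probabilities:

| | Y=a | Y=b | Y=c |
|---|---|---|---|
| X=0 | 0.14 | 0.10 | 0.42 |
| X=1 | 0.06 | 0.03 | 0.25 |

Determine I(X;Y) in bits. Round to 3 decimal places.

Marginals: p(X) = (0.6600, 0.3400), p(Y) = (0.2000, 0.1300, 0.6700).
I(X;Y) = Σ p(x,y)·log₂[p(x,y)/(p(x)p(y))].
  (0,a): 0.14·log₂(1.0606) = 0.0119
  (0,b): 0.10·log₂(1.1655) = 0.0221
  (0,c): 0.42·log₂(0.9498) = -0.0312
  (1,a): 0.06·log₂(0.8824) = -0.0108
  (1,b): 0.03·log₂(0.6787) = -0.0168
  (1,c): 0.25·log₂(1.0975) = 0.0335
Sum = 0.009 bits.

0.009 bits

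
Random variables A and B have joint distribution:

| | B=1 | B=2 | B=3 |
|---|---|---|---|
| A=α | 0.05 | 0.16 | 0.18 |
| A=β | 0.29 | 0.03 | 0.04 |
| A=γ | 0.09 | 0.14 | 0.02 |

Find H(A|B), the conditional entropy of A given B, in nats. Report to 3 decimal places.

0.844 nats

Chain rule: H(A|B) = H(A,B) − H(B).
Marginals: p(A) = (0.3900, 0.3600, 0.2500), p(B) = (0.4300, 0.3300, 0.2400).
H(A,B) = 1.9148 nats; H(B) = 1.0713 nats.
H(A|B) = 1.9148 − 1.0713 = 0.844 nats.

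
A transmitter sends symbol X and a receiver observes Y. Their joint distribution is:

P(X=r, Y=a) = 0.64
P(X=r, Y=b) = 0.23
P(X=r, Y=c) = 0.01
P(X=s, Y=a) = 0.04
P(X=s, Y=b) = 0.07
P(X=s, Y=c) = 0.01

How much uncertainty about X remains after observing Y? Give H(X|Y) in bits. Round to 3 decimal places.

Marginals: p(X) = (0.8800, 0.1200), p(Y) = (0.6800, 0.3000, 0.0200).
H(X|Y) = Σ p(Y) · H(X|Y=·).
  Y=a: p=0.6800, H(X|Y=a) = 0.3228
  Y=b: p=0.3000, H(X|Y=b) = 0.7838
  Y=c: p=0.0200, H(X|Y=c) = 1.0000
Weighted sum = 0.475 bits.

0.475 bits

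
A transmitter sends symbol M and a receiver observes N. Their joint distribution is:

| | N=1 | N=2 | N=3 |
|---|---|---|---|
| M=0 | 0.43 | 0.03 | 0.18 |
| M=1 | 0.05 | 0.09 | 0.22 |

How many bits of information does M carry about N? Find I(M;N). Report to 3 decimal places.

0.217 bits

Marginals: p(M) = (0.6400, 0.3600), p(N) = (0.4800, 0.1200, 0.4000).
I(M;N) = Σ p(x,y)·log₂[p(x,y)/(p(x)p(y))].
  (0,1): 0.43·log₂(1.3997) = 0.2086
  (0,2): 0.03·log₂(0.3906) = -0.0407
  (0,3): 0.18·log₂(0.7031) = -0.0915
  (1,1): 0.05·log₂(0.2894) = -0.0895
  (1,2): 0.09·log₂(2.0833) = 0.0953
  (1,3): 0.22·log₂(1.5278) = 0.1345
Sum = 0.217 bits.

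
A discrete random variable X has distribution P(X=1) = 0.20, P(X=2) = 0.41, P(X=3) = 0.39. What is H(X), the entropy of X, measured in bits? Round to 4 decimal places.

H(X) = −Σ p·log₂ p.
  −(0.20)·log₂(0.20) = 0.46439
  −(0.41)·log₂(0.41) = 0.52738
  −(0.39)·log₂(0.39) = 0.52980
Sum: 0.46439 + 0.52738 + 0.52980 = 1.5216 bits.

1.5216 bits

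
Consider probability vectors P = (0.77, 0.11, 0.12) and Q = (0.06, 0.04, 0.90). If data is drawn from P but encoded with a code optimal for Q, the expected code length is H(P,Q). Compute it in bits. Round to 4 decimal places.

H(P,Q) = −Σ p·log₂ q.
  −0.77·log₂(0.06) = 3.12535
  −0.11·log₂(0.04) = 0.51082
  −0.12·log₂(0.90) = 0.01824
H(P,Q) = 3.6544 bits.

3.6544 bits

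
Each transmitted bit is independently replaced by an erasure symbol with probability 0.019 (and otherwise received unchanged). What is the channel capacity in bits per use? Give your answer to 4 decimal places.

Binary erasure channel: capacity C = 1 − ε.
C = 1 − 0.019 = 0.9810 bits per channel use.

0.9810 bits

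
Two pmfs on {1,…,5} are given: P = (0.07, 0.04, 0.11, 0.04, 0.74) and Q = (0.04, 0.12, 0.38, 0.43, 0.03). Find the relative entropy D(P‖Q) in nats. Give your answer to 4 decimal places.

2.1359 nats

D(P‖Q) = Σ p·ln(p/q).
  0.07·ln(0.07/0.04) = 0.03917
  0.04·ln(0.04/0.12) = -0.04394
  0.11·ln(0.11/0.38) = -0.13637
  0.04·ln(0.04/0.43) = -0.09500
  0.74·ln(0.74/0.03) = 2.37204
D(P‖Q) = 2.1359 nats.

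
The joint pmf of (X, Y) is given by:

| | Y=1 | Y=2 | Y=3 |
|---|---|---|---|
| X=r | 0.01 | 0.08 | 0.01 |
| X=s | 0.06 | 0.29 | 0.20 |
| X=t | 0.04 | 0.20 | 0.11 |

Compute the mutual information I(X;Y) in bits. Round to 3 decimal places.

0.025 bits

Marginals: p(X) = (0.1000, 0.5500, 0.3500), p(Y) = (0.1100, 0.5700, 0.3200).
I(X;Y) = H(X) + H(Y) − H(X,Y).
H(X) = 1.3367, H(Y) = 1.3386, H(X,Y) = 2.6506.
I(X;Y) = 1.3367 + 1.3386 − 2.6506 = 0.025 bits.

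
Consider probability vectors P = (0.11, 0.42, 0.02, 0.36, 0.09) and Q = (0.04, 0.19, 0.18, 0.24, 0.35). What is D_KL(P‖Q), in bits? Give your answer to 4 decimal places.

D(P‖Q) = Σ p·log₂(p/q).
  0.11·log₂(0.11/0.04) = 0.16054
  0.42·log₂(0.42/0.19) = 0.48064
  0.02·log₂(0.02/0.18) = -0.06340
  0.36·log₂(0.36/0.24) = 0.21059
  0.09·log₂(0.09/0.35) = -0.17634
D(P‖Q) = 0.6120 bits.

0.6120 bits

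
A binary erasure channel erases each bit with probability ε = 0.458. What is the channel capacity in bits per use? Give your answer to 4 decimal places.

Binary erasure channel: capacity C = 1 − ε.
C = 1 − 0.458 = 0.5420 bits per channel use.

0.5420 bits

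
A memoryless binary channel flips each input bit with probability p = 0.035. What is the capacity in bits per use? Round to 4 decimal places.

0.7811 bits

Binary symmetric channel: C = 1 − h₂(ε) where h₂ is the binary entropy function.
h₂(0.035) = −0.035·log₂0.035 − 0.965·log₂0.965 = 0.2189.
C = 1 − 0.2189 = 0.7811 bits per channel use.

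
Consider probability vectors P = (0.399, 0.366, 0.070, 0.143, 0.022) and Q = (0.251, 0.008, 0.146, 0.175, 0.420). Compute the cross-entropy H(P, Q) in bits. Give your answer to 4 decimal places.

H(P,Q) = −Σ p·log₂ q.
  −0.399·log₂(0.251) = 0.79570
  −0.366·log₂(0.008) = 2.54948
  −0.070·log₂(0.146) = 0.19432
  −0.143·log₂(0.175) = 0.35958
  −0.022·log₂(0.420) = 0.02753
H(P,Q) = 3.9266 bits.

3.9266 bits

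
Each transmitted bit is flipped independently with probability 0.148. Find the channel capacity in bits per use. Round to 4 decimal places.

0.3952 bits

Binary symmetric channel: C = 1 − h₂(ε) where h₂ is the binary entropy function.
h₂(0.148) = −0.148·log₂0.148 − 0.852·log₂0.852 = 0.6048.
C = 1 − 0.6048 = 0.3952 bits per channel use.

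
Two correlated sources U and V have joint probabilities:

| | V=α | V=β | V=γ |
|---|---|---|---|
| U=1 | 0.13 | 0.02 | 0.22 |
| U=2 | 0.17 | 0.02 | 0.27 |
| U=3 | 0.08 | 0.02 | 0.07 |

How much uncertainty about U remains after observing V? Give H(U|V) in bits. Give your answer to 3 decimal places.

1.464 bits

Marginals: p(U) = (0.3700, 0.4600, 0.1700), p(V) = (0.3800, 0.0600, 0.5600).
H(U|V) = Σ p(V) · H(U|V=·).
  V=α: p=0.3800, H(U|V=α) = 1.5218
  V=β: p=0.0600, H(U|V=β) = 1.5850
  V=γ: p=0.5600, H(U|V=γ) = 1.4120
Weighted sum = 1.464 bits.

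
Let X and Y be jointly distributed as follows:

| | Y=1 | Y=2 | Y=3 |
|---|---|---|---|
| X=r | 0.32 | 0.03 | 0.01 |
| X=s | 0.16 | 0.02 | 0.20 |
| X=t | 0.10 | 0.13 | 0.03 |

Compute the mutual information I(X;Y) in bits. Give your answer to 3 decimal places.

0.350 bits

Marginals: p(X) = (0.3600, 0.3800, 0.2600), p(Y) = (0.5800, 0.1800, 0.2400).
I(X;Y) = Σ p(x,y)·log₂[p(x,y)/(p(x)p(y))].
  (r,1): 0.32·log₂(1.5326) = 0.1971
  (r,2): 0.03·log₂(0.4630) = -0.0333
  (r,3): 0.01·log₂(0.1157) = -0.0311
  (s,1): 0.16·log₂(0.7260) = -0.0739
  (s,2): 0.02·log₂(0.2924) = -0.0355
  (s,3): 0.20·log₂(2.1930) = 0.2266
  (t,1): 0.10·log₂(0.6631) = -0.0593
  (t,2): 0.13·log₂(2.7778) = 0.1916
  (t,3): 0.03·log₂(0.4808) = -0.0317
Sum = 0.350 bits.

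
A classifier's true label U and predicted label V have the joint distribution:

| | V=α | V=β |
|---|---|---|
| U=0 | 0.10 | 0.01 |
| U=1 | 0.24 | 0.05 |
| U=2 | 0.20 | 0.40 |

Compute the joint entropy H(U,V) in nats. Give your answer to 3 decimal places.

1.457 nats

H(U,V) = −Σ p(x,y)·ln p(x,y) over all 6 cells.
  cell (0,α): −0.10·ln0.10 = 0.2303
  cell (0,β): −0.01·ln0.01 = 0.0461
  cell (1,α): −0.24·ln0.24 = 0.3425
  cell (1,β): −0.05·ln0.05 = 0.1498
  cell (2,α): −0.20·ln0.20 = 0.3219
  cell (2,β): −0.40·ln0.40 = 0.3665
Sum = 1.457 nats.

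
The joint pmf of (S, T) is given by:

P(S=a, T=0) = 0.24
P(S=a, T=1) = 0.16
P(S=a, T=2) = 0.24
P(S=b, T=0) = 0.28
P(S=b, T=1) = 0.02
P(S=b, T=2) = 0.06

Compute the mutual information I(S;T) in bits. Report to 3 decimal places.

0.118 bits

Marginals: p(S) = (0.6400, 0.3600), p(T) = (0.5200, 0.1800, 0.3000).
I(S;T) = Σ p(x,y)·log₂[p(x,y)/(p(x)p(y))].
  (a,0): 0.24·log₂(0.7212) = -0.1132
  (a,1): 0.16·log₂(1.3889) = 0.0758
  (a,2): 0.24·log₂(1.2500) = 0.0773
  (b,0): 0.28·log₂(1.4957) = 0.1626
  (b,1): 0.02·log₂(0.3086) = -0.0339
  (b,2): 0.06·log₂(0.5556) = -0.0509
Sum = 0.118 bits.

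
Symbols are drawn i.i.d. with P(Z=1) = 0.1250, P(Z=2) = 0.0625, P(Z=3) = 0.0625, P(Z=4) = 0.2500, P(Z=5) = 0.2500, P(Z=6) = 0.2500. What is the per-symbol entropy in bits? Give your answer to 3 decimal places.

H(Z) = −Σ p·log₂ p.
  −(0.1250)·log₂(0.1250) = 0.3750
  −(0.0625)·log₂(0.0625) = 0.2500
  −(0.0625)·log₂(0.0625) = 0.2500
  −(0.2500)·log₂(0.2500) = 0.5000
  −(0.2500)·log₂(0.2500) = 0.5000
  −(0.2500)·log₂(0.2500) = 0.5000
Sum: 0.3750 + 0.2500 + 0.2500 + 0.5000 + 0.5000 + 0.5000 = 2.375 bits.

2.375 bits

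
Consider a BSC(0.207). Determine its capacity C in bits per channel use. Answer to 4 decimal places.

0.2643 bits

Binary symmetric channel: C = 1 − h₂(ε) where h₂ is the binary entropy function.
h₂(0.207) = −0.207·log₂0.207 − 0.793·log₂0.793 = 0.7357.
C = 1 − 0.7357 = 0.2643 bits per channel use.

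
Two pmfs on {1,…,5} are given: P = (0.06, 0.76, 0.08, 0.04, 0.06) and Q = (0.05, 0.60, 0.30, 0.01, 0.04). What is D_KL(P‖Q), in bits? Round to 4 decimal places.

0.2375 bits

D(P‖Q) = Σ p·log₂(p/q).
  0.06·log₂(0.06/0.05) = 0.01578
  0.76·log₂(0.76/0.60) = 0.25919
  0.08·log₂(0.08/0.30) = -0.15255
  0.04·log₂(0.04/0.01) = 0.08000
  0.06·log₂(0.06/0.04) = 0.03510
D(P‖Q) = 0.2375 bits.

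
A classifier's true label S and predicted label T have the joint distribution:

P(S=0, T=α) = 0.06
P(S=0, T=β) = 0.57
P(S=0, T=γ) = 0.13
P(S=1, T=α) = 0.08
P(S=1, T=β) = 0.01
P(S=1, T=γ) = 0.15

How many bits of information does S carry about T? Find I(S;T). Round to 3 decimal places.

Marginals: p(S) = (0.7600, 0.2400), p(T) = (0.1400, 0.5800, 0.2800).
I(S;T) = Σ p(x,y)·log₂[p(x,y)/(p(x)p(y))].
  (0,α): 0.06·log₂(0.5639) = -0.0496
  (0,β): 0.57·log₂(1.2931) = 0.2114
  (0,γ): 0.13·log₂(0.6109) = -0.0924
  (1,α): 0.08·log₂(2.3810) = 0.1001
  (1,β): 0.01·log₂(0.0718) = -0.0380
  (1,γ): 0.15·log₂(2.2321) = 0.1738
Sum = 0.305 bits.

0.305 bits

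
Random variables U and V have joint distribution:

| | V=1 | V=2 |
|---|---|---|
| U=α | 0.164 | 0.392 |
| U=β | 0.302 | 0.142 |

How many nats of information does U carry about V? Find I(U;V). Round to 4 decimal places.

Marginals: p(U) = (0.5560, 0.4440), p(V) = (0.4660, 0.5340).
I(U;V) = Σ p(x,y)·ln[p(x,y)/(p(x)p(y))].
  (α,1): 0.164·ln(0.6330) = -0.07500
  (α,2): 0.392·ln(1.3203) = 0.10892
  (β,1): 0.302·ln(1.4596) = 0.11421
  (β,2): 0.142·ln(0.5989) = -0.07279
Sum = 0.0753 nats.

0.0753 nats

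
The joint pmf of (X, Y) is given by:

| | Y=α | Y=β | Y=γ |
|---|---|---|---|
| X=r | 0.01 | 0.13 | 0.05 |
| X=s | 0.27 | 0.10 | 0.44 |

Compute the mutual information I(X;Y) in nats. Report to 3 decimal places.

0.124 nats

Marginals: p(X) = (0.1900, 0.8100), p(Y) = (0.2800, 0.2300, 0.4900).
I(X;Y) = Σ p(x,y)·ln[p(x,y)/(p(x)p(y))].
  (r,α): 0.01·ln(0.1880) = -0.0167
  (r,β): 0.13·ln(2.9748) = 0.1417
  (r,γ): 0.05·ln(0.5371) = -0.0311
  (s,α): 0.27·ln(1.1905) = 0.0471
  (s,β): 0.10·ln(0.5368) = -0.0622
  (s,γ): 0.44·ln(1.1086) = 0.0454
Sum = 0.124 nats.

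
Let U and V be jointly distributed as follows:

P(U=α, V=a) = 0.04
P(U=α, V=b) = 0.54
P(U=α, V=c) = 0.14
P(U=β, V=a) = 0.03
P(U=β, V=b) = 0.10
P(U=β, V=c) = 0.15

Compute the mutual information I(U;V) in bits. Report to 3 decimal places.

0.097 bits

Marginals: p(U) = (0.7200, 0.2800), p(V) = (0.0700, 0.6400, 0.2900).
I(U;V) = H(U) + H(V) − H(U,V).
H(U) = 0.8555, H(V) = 1.1985, H(U,V) = 1.9574.
I(U;V) = 0.8555 + 1.1985 − 1.9574 = 0.097 bits.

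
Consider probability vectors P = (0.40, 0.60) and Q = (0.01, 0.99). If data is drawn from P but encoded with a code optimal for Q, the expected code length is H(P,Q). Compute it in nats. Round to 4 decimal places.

H(P,Q) = −Σ p·ln q.
  −0.40·ln(0.01) = 1.84207
  −0.60·ln(0.99) = 0.00603
H(P,Q) = 1.8481 nats.

1.8481 nats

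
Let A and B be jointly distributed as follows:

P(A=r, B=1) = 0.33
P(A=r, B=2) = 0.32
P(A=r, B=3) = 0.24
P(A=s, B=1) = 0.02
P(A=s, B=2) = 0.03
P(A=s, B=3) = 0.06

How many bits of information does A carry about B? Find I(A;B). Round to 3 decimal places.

Marginals: p(A) = (0.8900, 0.1100), p(B) = (0.3500, 0.3500, 0.3000).
I(A;B) = Σ p(x,y)·log₂[p(x,y)/(p(x)p(y))].
  (r,1): 0.33·log₂(1.0594) = 0.0275
  (r,2): 0.32·log₂(1.0273) = 0.0124
  (r,3): 0.24·log₂(0.8989) = -0.0369
  (s,1): 0.02·log₂(0.5195) = -0.0189
  (s,2): 0.03·log₂(0.7792) = -0.0108
  (s,3): 0.06·log₂(1.8182) = 0.0517
Sum = 0.025 bits.

0.025 bits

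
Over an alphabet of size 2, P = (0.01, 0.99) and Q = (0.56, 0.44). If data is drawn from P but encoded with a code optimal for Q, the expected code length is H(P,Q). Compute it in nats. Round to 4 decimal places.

H(P,Q) = −Σ p·ln q.
  −0.01·ln(0.56) = 0.00580
  −0.99·ln(0.44) = 0.81277
H(P,Q) = 0.8186 nats.

0.8186 nats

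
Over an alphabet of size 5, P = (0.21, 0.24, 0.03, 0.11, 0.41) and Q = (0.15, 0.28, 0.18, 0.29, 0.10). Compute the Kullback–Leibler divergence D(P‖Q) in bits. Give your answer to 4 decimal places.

0.6518 bits

D(P‖Q) = Σ p·log₂(p/q).
  0.21·log₂(0.21/0.15) = 0.10194
  0.24·log₂(0.24/0.28) = -0.05337
  0.03·log₂(0.03/0.18) = -0.07755
  0.11·log₂(0.11/0.29) = -0.15384
  0.41·log₂(0.41/0.10) = 0.83461
D(P‖Q) = 0.6518 bits.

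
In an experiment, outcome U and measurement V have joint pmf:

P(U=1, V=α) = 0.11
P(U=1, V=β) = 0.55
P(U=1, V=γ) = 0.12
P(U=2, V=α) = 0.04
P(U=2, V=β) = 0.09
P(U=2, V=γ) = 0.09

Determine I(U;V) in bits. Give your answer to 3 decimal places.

0.053 bits

Marginals: p(U) = (0.7800, 0.2200), p(V) = (0.1500, 0.6400, 0.2100).
I(U;V) = H(U) + H(V) − H(U,V).
H(U) = 0.7602, H(V) = 1.2954, H(U,V) = 2.0028.
I(U;V) = 0.7602 + 1.2954 − 2.0028 = 0.053 bits.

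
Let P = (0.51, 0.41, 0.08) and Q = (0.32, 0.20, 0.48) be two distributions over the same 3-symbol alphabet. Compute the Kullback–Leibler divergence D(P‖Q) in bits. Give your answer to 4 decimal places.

0.5607 bits

D(P‖Q) = Σ p·log₂(p/q).
  0.51·log₂(0.51/0.32) = 0.34294
  0.41·log₂(0.41/0.20) = 0.42461
  0.08·log₂(0.08/0.48) = -0.20680
D(P‖Q) = 0.5607 bits.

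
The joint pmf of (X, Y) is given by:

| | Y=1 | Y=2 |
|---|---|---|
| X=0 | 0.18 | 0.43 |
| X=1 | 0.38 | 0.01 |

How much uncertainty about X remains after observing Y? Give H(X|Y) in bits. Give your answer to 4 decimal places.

0.5762 bits

Marginals: p(X) = (0.6100, 0.3900), p(Y) = (0.5600, 0.4400).
H(X|Y) = Σ p(Y) · H(X|Y=·).
  Y=1: p=0.5600, H(X|Y=1) = 0.9059
  Y=2: p=0.4400, H(X|Y=2) = 0.1565
Weighted sum = 0.5762 bits.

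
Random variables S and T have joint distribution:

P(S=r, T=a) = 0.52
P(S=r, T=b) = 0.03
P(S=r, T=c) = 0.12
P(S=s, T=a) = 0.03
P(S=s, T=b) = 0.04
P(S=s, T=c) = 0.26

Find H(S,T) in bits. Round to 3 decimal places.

1.852 bits

H(S,T) = −Σ p(x,y)·log₂ p(x,y) over all 6 cells.
  cell (r,a): −0.52·log₂0.52 = 0.4906
  cell (r,b): −0.03·log₂0.03 = 0.1518
  cell (r,c): −0.12·log₂0.12 = 0.3671
  cell (s,a): −0.03·log₂0.03 = 0.1518
  cell (s,b): −0.04·log₂0.04 = 0.1858
  cell (s,c): −0.26·log₂0.26 = 0.5053
Sum = 1.852 bits.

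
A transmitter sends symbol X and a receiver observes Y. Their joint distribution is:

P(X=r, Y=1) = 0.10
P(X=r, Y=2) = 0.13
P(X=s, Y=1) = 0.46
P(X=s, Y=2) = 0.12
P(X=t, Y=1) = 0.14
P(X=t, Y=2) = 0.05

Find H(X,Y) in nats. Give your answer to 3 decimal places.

H(X,Y) = −Σ p(x,y)·ln p(x,y) over all 6 cells.
  cell (r,1): −0.10·ln0.10 = 0.2303
  cell (r,2): −0.13·ln0.13 = 0.2652
  cell (s,1): −0.46·ln0.46 = 0.3572
  cell (s,2): −0.12·ln0.12 = 0.2544
  cell (t,1): −0.14·ln0.14 = 0.2753
  cell (t,2): −0.05·ln0.05 = 0.1498
Sum = 1.532 nats.

1.532 nats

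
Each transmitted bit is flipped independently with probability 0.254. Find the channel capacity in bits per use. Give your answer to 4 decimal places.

0.1824 bits

Binary symmetric channel: C = 1 − h₂(ε) where h₂ is the binary entropy function.
h₂(0.254) = −0.254·log₂0.254 − 0.746·log₂0.746 = 0.8176.
C = 1 − 0.8176 = 0.1824 bits per channel use.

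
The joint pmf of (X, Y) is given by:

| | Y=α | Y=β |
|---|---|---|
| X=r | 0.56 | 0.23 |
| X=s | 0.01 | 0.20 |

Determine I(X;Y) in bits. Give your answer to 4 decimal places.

Marginals: p(X) = (0.7900, 0.2100), p(Y) = (0.5700, 0.4300).
I(X;Y) = H(X) + H(Y) − H(X,Y).
H(X) = 0.7415, H(Y) = 0.9858, H(X,Y) = 1.4869.
I(X;Y) = 0.7415 + 0.9858 − 1.4869 = 0.2404 bits.

0.2404 bits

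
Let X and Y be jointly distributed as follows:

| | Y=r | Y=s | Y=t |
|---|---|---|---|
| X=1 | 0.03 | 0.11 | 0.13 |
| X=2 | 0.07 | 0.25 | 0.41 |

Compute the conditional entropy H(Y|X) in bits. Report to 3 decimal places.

Chain rule: H(Y|X) = H(X,Y) − H(X).
Marginals: p(X) = (0.2700, 0.7300), p(Y) = (0.1000, 0.3600, 0.5400).
H(X,Y) = 2.1806 bits; H(X) = 0.8415 bits.
H(Y|X) = 2.1806 − 0.8415 = 1.339 bits.

1.339 bits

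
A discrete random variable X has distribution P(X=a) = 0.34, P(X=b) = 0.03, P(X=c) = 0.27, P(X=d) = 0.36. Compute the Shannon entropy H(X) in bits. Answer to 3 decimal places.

1.722 bits

H(X) = −Σ p·log₂ p.
  −(0.34)·log₂(0.34) = 0.5292
  −(0.03)·log₂(0.03) = 0.1518
  −(0.27)·log₂(0.27) = 0.5100
  −(0.36)·log₂(0.36) = 0.5306
Sum: 0.5292 + 0.1518 + 0.5100 + 0.5306 = 1.722 bits.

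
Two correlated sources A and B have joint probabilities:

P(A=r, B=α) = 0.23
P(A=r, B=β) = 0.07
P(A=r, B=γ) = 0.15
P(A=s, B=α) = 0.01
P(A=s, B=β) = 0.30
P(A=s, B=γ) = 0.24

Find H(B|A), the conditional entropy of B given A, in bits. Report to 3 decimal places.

Chain rule: H(B|A) = H(A,B) − H(A).
Marginals: p(A) = (0.4500, 0.5500), p(B) = (0.2400, 0.3700, 0.3900).
H(A,B) = 2.2484 bits; H(A) = 0.9928 bits.
H(B|A) = 2.2484 − 0.9928 = 1.256 bits.

1.256 bits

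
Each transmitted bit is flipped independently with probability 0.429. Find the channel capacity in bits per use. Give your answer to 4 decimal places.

0.0146 bits

Binary symmetric channel: C = 1 − h₂(ε) where h₂ is the binary entropy function.
h₂(0.429) = −0.429·log₂0.429 − 0.571·log₂0.571 = 0.9854.
C = 1 − 0.9854 = 0.0146 bits per channel use.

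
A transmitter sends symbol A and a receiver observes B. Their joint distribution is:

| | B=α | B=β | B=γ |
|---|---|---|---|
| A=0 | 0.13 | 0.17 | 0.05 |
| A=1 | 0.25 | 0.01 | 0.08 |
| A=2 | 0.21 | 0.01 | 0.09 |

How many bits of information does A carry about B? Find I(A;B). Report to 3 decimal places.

0.225 bits

Marginals: p(A) = (0.3500, 0.3400, 0.3100), p(B) = (0.5900, 0.1900, 0.2200).
I(A;B) = Σ p(x,y)·log₂[p(x,y)/(p(x)p(y))].
  (0,α): 0.13·log₂(0.6295) = -0.0868
  (0,β): 0.17·log₂(2.5564) = 0.2302
  (0,γ): 0.05·log₂(0.6494) = -0.0311
  (1,α): 0.25·log₂(1.2463) = 0.0794
  (1,β): 0.01·log₂(0.1548) = -0.0269
  (1,γ): 0.08·log₂(1.0695) = 0.0078
  (2,α): 0.21·log₂(1.1482) = 0.0419
  (2,β): 0.01·log₂(0.1698) = -0.0256
  (2,γ): 0.09·log₂(1.3196) = 0.0360
Sum = 0.225 bits.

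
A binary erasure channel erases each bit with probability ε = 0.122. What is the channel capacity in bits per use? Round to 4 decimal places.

Binary erasure channel: capacity C = 1 − ε.
C = 1 − 0.122 = 0.8780 bits per channel use.

0.8780 bits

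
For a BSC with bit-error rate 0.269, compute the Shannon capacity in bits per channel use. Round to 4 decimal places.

0.1600 bits

Binary symmetric channel: C = 1 − h₂(ε) where h₂ is the binary entropy function.
h₂(0.269) = −0.269·log₂0.269 − 0.731·log₂0.731 = 0.8400.
C = 1 − 0.8400 = 0.1600 bits per channel use.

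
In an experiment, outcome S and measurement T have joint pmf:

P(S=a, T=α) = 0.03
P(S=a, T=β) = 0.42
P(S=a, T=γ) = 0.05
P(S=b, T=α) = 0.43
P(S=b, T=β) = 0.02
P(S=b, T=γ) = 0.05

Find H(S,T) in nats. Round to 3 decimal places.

1.210 nats

H(S,T) = −Σ p(x,y)·ln p(x,y) over all 6 cells.
  cell (a,α): −0.03·ln0.03 = 0.1052
  cell (a,β): −0.42·ln0.42 = 0.3644
  cell (a,γ): −0.05·ln0.05 = 0.1498
  cell (b,α): −0.43·ln0.43 = 0.3629
  cell (b,β): −0.02·ln0.02 = 0.0782
  cell (b,γ): −0.05·ln0.05 = 0.1498
Sum = 1.210 nats.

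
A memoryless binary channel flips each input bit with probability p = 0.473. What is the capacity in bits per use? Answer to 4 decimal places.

Binary symmetric channel: C = 1 − h₂(ε) where h₂ is the binary entropy function.
h₂(0.473) = −0.473·log₂0.473 − 0.527·log₂0.527 = 0.9979.
C = 1 − 0.9979 = 0.0021 bits per channel use.

0.0021 bits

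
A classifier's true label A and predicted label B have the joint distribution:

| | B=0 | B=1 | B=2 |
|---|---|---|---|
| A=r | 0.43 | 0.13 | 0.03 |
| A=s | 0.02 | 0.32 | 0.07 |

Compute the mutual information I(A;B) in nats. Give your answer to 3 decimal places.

Marginals: p(A) = (0.5900, 0.4100), p(B) = (0.4500, 0.4500, 0.1000).
I(A;B) = H(A) + H(B) − H(A,B).
H(A) = 0.6769, H(B) = 0.9489, H(A,B) = 1.3623.
I(A;B) = 0.6769 + 0.9489 − 1.3623 = 0.263 nats.

0.263 nats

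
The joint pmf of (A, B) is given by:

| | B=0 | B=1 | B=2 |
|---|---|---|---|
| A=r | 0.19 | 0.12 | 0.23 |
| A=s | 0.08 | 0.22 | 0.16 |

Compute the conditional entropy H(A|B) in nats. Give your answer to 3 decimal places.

0.649 nats

Marginals: p(A) = (0.5400, 0.4600), p(B) = (0.2700, 0.3400, 0.3900).
H(A|B) = Σ p(B) · H(A|B=·).
  B=0: p=0.2700, H(A|B=0) = 0.6077
  B=1: p=0.3400, H(A|B=1) = 0.6492
  B=2: p=0.3900, H(A|B=2) = 0.6770
Weighted sum = 0.649 nats.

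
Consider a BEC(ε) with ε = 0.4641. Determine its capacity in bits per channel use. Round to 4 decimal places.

Binary erasure channel: capacity C = 1 − ε.
C = 1 − 0.4641 = 0.5359 bits per channel use.

0.5359 bits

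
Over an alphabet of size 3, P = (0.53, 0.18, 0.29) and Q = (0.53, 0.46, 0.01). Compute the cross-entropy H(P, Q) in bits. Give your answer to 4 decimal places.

H(P,Q) = −Σ p·log₂ q.
  −0.53·log₂(0.53) = 0.48545
  −0.18·log₂(0.46) = 0.20165
  −0.29·log₂(0.01) = 1.92672
H(P,Q) = 2.6138 bits.

2.6138 bits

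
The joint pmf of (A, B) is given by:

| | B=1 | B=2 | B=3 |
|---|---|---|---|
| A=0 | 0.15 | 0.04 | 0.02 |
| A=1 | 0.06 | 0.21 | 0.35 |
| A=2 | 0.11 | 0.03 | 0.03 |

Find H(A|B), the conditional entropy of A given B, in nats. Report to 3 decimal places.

0.721 nats

Marginals: p(A) = (0.2100, 0.6200, 0.1700), p(B) = (0.3200, 0.2800, 0.4000).
H(A|B) = Σ p(B) · H(A|B=·).
  B=1: p=0.3200, H(A|B=1) = 1.0361
  B=2: p=0.2800, H(A|B=2) = 0.7331
  B=3: p=0.4000, H(A|B=3) = 0.4609
Weighted sum = 0.721 nats.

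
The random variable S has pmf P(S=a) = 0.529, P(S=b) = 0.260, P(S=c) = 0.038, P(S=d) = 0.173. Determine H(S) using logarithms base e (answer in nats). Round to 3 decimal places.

1.115 nats

H(S) = −Σ p·ln p.
  −(0.529)·ln(0.529) = 0.3368
  −(0.260)·ln(0.260) = 0.3502
  −(0.038)·ln(0.038) = 0.1243
  −(0.173)·ln(0.173) = 0.3035
Sum: 0.3368 + 0.3502 + 0.1243 + 0.3035 = 1.115 nats.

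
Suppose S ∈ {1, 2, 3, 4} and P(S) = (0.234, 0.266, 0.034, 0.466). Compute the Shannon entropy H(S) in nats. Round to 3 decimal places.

H(S) = −Σ p·ln p.
  −(0.234)·ln(0.234) = 0.3399
  −(0.266)·ln(0.266) = 0.3523
  −(0.034)·ln(0.034) = 0.1150
  −(0.466)·ln(0.466) = 0.3558
Sum: 0.3399 + 0.3523 + 0.1150 + 0.3558 = 1.163 nats.

1.163 nats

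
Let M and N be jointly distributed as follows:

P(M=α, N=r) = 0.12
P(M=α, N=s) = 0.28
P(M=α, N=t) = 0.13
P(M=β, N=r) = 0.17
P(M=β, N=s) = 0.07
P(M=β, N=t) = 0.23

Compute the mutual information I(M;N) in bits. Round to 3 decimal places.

0.121 bits

Marginals: p(M) = (0.5300, 0.4700), p(N) = (0.2900, 0.3500, 0.3600).
I(M;N) = H(M) + H(N) − H(M,N).
H(M) = 0.9974, H(N) = 1.5786, H(M,N) = 2.4547.
I(M;N) = 0.9974 + 1.5786 − 2.4547 = 0.121 bits.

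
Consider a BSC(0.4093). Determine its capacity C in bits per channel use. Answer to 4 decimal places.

Binary symmetric channel: C = 1 − h₂(ε) where h₂ is the binary entropy function.
h₂(0.4093) = −0.4093·log₂0.4093 − 0.5907·log₂0.5907 = 0.9761.
C = 1 − 0.9761 = 0.0239 bits per channel use.

0.0239 bits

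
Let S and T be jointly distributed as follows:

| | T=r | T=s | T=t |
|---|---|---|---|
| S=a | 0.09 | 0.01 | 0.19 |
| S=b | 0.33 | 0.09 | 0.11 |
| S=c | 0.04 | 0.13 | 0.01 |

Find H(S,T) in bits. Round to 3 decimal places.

H(S,T) = −Σ p(x,y)·log₂ p(x,y) over all 9 cells.
  cell (a,r): −0.09·log₂0.09 = 0.3127
  cell (a,s): −0.01·log₂0.01 = 0.0664
  cell (a,t): −0.19·log₂0.19 = 0.4552
  cell (b,r): −0.33·log₂0.33 = 0.5278
  cell (b,s): −0.09·log₂0.09 = 0.3127
  cell (b,t): −0.11·log₂0.11 = 0.3503
  cell (c,r): −0.04·log₂0.04 = 0.1858
  cell (c,s): −0.13·log₂0.13 = 0.3826
  cell (c,t): −0.01·log₂0.01 = 0.0664
Sum = 2.660 bits.

2.660 bits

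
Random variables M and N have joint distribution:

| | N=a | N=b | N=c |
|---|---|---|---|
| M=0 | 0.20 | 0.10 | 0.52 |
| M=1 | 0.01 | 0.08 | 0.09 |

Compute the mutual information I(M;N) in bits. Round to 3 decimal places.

Marginals: p(M) = (0.8200, 0.1800), p(N) = (0.2100, 0.1800, 0.6100).
I(M;N) = H(M) + H(N) − H(M,N).
H(M) = 0.6801, H(N) = 1.3531, H(M,N) = 1.9578.
I(M;N) = 0.6801 + 1.3531 − 1.9578 = 0.075 bits.

0.075 bits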